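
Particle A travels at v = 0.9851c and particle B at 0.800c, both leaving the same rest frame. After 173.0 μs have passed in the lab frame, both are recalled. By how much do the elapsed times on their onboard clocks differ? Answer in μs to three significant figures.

|τ_A − τ_B| = 74.0 μs

A: γ = 1/√(1 − 0.9851²) = 1/√0.02958 = 5.815; τ_A = 173.0/5.815 = 29.75 μs.
B: γ = 1/√(1 − 0.800²) = 5/3 ≈ 1.667; τ_B = 173.0/1.667 = 103.8 μs.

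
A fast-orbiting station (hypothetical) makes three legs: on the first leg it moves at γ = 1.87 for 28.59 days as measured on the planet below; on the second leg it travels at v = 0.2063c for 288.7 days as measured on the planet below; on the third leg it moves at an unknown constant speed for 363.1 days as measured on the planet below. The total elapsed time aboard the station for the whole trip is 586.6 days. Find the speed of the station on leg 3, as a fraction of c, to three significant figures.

Leg 1: γ = 1.87; τ_1 = 28.59/1.870 = 15.29 days.
Leg 2: γ = 1/√(1 − 0.2063²) = 1/√0.9574 = 1.022; τ_2 = 288.7/1.022 = 282.5 days.
Leg 3: speed unknown; τ_3 = 363.1/γ_3.
Total proper time: 15.29 + 282.5 + τ_3 = 586.6, so τ_3 = 586.6 − 297.8 = 288.8 days.
γ_3 = 363.1/288.8 = 1.257; β = √(1 − 1/γ²) = √0.3673.

β = 0.606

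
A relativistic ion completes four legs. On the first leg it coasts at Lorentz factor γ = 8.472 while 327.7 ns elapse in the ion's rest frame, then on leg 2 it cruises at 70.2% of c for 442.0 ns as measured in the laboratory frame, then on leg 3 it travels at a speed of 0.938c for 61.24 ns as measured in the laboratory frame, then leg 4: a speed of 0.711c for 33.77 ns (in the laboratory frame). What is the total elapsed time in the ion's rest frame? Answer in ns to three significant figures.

τ = 687 ns

Leg 1: 327.7 ns is already measured in the ion's rest frame.
Leg 2: β = 0.702; γ = 1/√(1 − 0.702²) = 1/√0.5072 = 1.404; τ_2 = 442.0/1.404 = 314.8 ns.
Leg 3: γ = 1/√(1 − 0.938²) = 1/√0.1202 = 2.885; τ_3 = 61.24/2.885 = 21.23 ns.
Leg 4: γ = 1/√(1 − 0.711²) = 1/√0.4945 = 1.422; τ_4 = 33.77/1.422 = 23.75 ns.
Total: 327.7 + 314.8 + 21.23 + 23.75 ns.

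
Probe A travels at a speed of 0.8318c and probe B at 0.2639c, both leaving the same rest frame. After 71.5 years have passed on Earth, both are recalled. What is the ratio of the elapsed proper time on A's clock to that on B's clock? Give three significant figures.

τ_A/τ_B = 0.575

A: γ = 1/√(1 − 0.8318²) = 1/√0.3081 = 1.802. B: γ = 1/√(1 − 0.2639²) = 1/√0.9304 = 1.037.
τ_A/τ_B = γ_B/γ_A = 1.037/1.802 = 0.5755, so τ_A/τ_B = 0.5755.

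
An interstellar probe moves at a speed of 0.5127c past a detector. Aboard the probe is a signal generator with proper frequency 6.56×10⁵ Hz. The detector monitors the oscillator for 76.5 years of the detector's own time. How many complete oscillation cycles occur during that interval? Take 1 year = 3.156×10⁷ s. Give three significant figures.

γ = 1/√(1 − 0.5127²) = 1/√0.7371 = 1.165
During 76.5 years of lab time, the oscillator's proper time advances by τ = Δt/γ = 76.5/1.165 = 65.68 years = 2.073×10⁹ s.
N = f × τ = 6.56×10⁵ × 2.073×10⁹ = 1.360×10¹⁵.

N = 1.36×10¹⁵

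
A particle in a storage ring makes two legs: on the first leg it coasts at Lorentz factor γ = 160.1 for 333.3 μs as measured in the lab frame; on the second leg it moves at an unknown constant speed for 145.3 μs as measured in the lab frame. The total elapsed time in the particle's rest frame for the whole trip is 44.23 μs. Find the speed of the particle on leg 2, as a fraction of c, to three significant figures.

β = 0.957

Leg 1: γ = 160.1; τ_1 = 333.3/160.1 = 2.082 μs.
Leg 2: speed unknown; τ_2 = 145.3/γ_2.
Total proper time: 2.082 + τ_2 = 44.23, so τ_2 = 44.23 − 2.082 = 42.15 μs.
γ_2 = 145.3/42.15 = 3.447; β = √(1 − 1/γ²) = √0.9159.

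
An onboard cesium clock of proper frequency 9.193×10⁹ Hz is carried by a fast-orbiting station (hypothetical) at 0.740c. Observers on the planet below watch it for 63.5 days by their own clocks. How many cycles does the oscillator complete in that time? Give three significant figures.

N = 3.39×10¹⁶

γ = 1/√(1 − 0.740²) = 1/√0.4524 = 1.487
During 63.5 days of lab time, the oscillator's proper time advances by τ = Δt/γ = 63.5/1.487 = 42.71 days = 3.690×10⁶ s.
N = f × τ = 9.193×10⁹ × 3.690×10⁶ = 3.392×10¹⁶.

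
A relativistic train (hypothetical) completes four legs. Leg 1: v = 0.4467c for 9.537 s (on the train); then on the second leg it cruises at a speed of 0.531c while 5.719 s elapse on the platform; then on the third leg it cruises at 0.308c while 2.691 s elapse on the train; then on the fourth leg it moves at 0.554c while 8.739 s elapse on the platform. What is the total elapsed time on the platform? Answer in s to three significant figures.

Δt = 27.9 s

Leg 1: γ = 1/√(1 − 0.4467²) = 1/√0.8005 = 1.118; Δt_1 = 1.118 × 9.537 = 10.66 s.
Leg 2: 5.719 s is already measured on the platform.
Leg 3: γ = 1/√(1 − 0.308²) = 1/√0.9051 = 1.051; Δt_3 = 1.051 × 2.691 = 2.829 s.
Leg 4: 8.739 s is already measured on the platform.
Total: 10.66 + 5.719 + 2.829 + 8.739 s.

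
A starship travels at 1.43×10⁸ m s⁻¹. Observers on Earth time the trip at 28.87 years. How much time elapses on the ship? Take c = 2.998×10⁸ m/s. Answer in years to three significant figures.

τ = 25.4 years

β = 1.43×10⁸/2.998×10⁸ = 0.4770; γ = 1/√(1 − 0.4770²) = 1.138
The interval measured on Earth is the dilated one; the clock on the ship measures the proper time τ = Δt/γ = 28.87/1.138 years.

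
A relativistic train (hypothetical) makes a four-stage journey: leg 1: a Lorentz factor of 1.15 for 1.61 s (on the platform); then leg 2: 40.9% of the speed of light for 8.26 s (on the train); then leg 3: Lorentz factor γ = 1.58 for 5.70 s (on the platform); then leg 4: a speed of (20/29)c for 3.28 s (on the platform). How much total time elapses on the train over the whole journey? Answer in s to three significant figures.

Leg 1: γ = 1.15; τ_1 = 1.61/1.150 = 1.400 s.
Leg 2: 8.26 s is already measured on the train.
Leg 3: γ = 1.58; τ_3 = 5.70/1.580 = 3.608 s.
Leg 4: γ = 1/√(1 − (20/29)²) = 29/21 ≈ 1.381; τ_4 = 3.28/1.381 = 2.375 s.
Total: 1.400 + 8.260 + 3.608 + 2.375 s.

τ = 15.6 s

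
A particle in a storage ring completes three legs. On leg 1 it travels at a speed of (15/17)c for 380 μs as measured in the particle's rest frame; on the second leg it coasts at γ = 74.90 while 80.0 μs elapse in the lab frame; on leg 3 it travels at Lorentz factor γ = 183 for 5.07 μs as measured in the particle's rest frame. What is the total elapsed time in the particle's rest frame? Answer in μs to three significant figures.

Leg 1: 380 μs is already measured in the particle's rest frame.
Leg 2: γ = 74.90; τ_2 = 80.0/74.90 = 1.068 μs.
Leg 3: 5.07 μs is already measured in the particle's rest frame.
Total: 380.0 + 1.068 + 5.070 μs.

τ = 386 μs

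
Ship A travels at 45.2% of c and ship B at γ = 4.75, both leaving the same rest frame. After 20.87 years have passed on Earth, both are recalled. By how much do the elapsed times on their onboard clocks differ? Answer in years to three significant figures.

|τ_A − τ_B| = 14.2 years

A: β = 0.452; γ = 1/√(1 − 0.452²) = 1/√0.7957 = 1.121; τ_A = 20.87/1.121 = 18.62 years.
B: γ = 4.75; τ_B = 20.87/4.750 = 4.394 years.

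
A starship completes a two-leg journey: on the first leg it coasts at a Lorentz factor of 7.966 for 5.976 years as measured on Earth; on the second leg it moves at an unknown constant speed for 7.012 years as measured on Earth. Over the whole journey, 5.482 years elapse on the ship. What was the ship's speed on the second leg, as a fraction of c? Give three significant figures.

Leg 1: γ = 7.966; τ_1 = 5.976/7.966 = 0.7502 years.
Leg 2: speed unknown; τ_2 = 7.012/γ_2.
Total proper time: 0.7502 + τ_2 = 5.482, so τ_2 = 5.482 − 0.7502 = 4.732 years.
γ_2 = 7.012/4.732 = 1.482; β = √(1 − 1/γ²) = √0.5446.

β = 0.738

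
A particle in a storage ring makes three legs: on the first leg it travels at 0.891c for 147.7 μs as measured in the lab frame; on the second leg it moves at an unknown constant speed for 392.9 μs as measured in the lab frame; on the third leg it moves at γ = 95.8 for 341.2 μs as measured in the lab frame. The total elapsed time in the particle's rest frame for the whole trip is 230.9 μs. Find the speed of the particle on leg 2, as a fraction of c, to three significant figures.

β = 0.913

Leg 1: γ = 1/√(1 − 0.891²) = 1/√0.2061 = 2.203; τ_1 = 147.7/2.203 = 67.06 μs.
Leg 2: speed unknown; τ_2 = 392.9/γ_2.
Leg 3: γ = 95.8; τ_3 = 341.2/95.80 = 3.562 μs.
Total proper time: 67.06 + τ_2 + 3.562 = 230.9, so τ_2 = 230.9 − 70.62 = 160.3 μs.
γ_2 = 392.9/160.3 = 2.451; β = √(1 − 1/γ²) = √0.8336.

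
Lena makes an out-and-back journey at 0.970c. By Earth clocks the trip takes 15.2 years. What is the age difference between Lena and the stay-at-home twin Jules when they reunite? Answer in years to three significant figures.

γ = 1/√(1 − 0.970²) = 1/√0.05910 = 4.113
Lena's elapsed proper time: τ = 15.2/4.113 = 3.695 years.
Age gap = Δt − τ = 15.2 − 3.695 years.

Δt − τ = 11.5 years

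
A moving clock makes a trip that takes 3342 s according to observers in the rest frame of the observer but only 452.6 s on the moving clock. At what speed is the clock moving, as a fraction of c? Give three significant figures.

v = 0.991c

The proper time is measured on the moving clock (both events occur at the clock's location); Δt is measured in the rest frame of the observer. γ = Δt/τ = 3342/452.6 = 7.384.
β = √(1 − 1/γ²) = √(1 − 0.01834) = √0.9817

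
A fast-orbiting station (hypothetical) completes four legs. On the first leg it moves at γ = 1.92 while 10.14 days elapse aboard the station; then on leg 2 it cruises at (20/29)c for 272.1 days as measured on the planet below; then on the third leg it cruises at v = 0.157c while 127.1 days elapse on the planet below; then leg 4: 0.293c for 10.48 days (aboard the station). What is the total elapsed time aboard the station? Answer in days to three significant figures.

τ = 343 days

Leg 1: 10.14 days is already measured aboard the station.
Leg 2: γ = 1/√(1 − (20/29)²) = 29/21 ≈ 1.381; τ_2 = 272.1/1.381 = 197.0 days.
Leg 3: γ = 1/√(1 − 0.157²) = 1/√0.9754 = 1.013; τ_3 = 127.1/1.013 = 125.5 days.
Leg 4: 10.48 days is already measured aboard the station.
Total: 10.14 + 197.0 + 125.5 + 10.48 days.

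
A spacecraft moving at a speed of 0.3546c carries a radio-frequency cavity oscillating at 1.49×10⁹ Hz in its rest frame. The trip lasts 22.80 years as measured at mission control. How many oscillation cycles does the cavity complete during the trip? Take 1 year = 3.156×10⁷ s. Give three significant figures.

γ = 1/√(1 − 0.3546²) = 1/√0.8743 = 1.069
The oscillator's own cycle count is N = f × τ where τ is the proper time aboard the spacecraft. τ = Δt/γ = 22.80/1.069 = 21.32 years = 6.728×10⁸ s.
N = 1.49×10⁹ × 6.728×10⁸ = 1.002×10¹⁸.

N = 1.00×10¹⁸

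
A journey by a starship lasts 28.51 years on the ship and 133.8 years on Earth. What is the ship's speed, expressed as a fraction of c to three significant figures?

The proper time is measured on the ship (both events occur at the ship's location); Δt is measured on Earth. γ = Δt/τ = 133.8/28.51 = 4.693.
β = √(1 − 1/γ²) = √(1 − 0.04540) = √0.9546

v = 0.977c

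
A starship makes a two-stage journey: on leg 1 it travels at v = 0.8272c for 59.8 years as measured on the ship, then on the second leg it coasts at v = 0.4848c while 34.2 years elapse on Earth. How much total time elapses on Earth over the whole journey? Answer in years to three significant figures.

Leg 1: γ = 1/√(1 − 0.8272²) = 1/√0.3157 = 1.780; Δt_1 = 1.780 × 59.8 = 106.4 years.
Leg 2: 34.2 years is already measured on Earth.
Total: 106.4 + 34.20 years.

Δt = 141 years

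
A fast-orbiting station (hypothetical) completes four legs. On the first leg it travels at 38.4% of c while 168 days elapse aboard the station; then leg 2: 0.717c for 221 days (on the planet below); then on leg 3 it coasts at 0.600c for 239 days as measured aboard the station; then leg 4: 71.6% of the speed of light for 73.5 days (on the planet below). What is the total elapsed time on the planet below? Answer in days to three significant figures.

Leg 1: β = 0.384; γ = 1/√(1 − 0.384²) = 1/√0.8525 = 1.083; Δt_1 = 1.083 × 168 = 181.9 days.
Leg 2: 221 days is already measured on the planet below.
Leg 3: γ = 1/√(1 − 0.600²) = 5/4 = 1.250; Δt_3 = 1.250 × 239 = 298.8 days.
Leg 4: 73.5 days is already measured on the planet below.
Total: 181.9 + 221.0 + 298.8 + 73.50 days.

Δt = 775 days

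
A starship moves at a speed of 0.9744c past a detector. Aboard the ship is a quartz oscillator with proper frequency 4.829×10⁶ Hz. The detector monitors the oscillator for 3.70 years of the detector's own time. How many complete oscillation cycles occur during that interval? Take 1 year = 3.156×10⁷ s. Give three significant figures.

γ = 1/√(1 − 0.9744²) = 1/√0.05054 = 4.448
During 3.70 years of lab time, the oscillator's proper time advances by τ = Δt/γ = 3.70/4.448 = 0.8318 years = 2.625×10⁷ s.
N = f × τ = 4.829×10⁶ × 2.625×10⁷ = 1.268×10¹⁴.

N = 1.27×10¹⁴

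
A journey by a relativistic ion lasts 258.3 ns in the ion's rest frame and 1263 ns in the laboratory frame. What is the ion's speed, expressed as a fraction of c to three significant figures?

The proper time is measured in the ion's rest frame (both events occur at the ion's location); Δt is measured in the laboratory frame. γ = Δt/τ = 1263/258.3 = 4.890.
β = √(1 − 1/γ²) = √(1 − 0.04183) = √0.9582

β = 0.979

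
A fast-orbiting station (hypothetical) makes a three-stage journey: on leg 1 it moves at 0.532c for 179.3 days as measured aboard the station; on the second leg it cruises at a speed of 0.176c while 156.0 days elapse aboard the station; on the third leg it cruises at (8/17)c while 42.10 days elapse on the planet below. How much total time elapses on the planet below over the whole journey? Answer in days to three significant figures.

Δt = 412 days

Leg 1: γ = 1/√(1 − 0.532²) = 1/√0.7170 = 1.181; Δt_1 = 1.181 × 179.3 = 211.8 days.
Leg 2: γ = 1/√(1 − 0.176²) = 1/√0.9690 = 1.016; Δt_2 = 1.016 × 156.0 = 158.5 days.
Leg 3: 42.10 days is already measured on the planet below.
Total: 211.8 + 158.5 + 42.10 days.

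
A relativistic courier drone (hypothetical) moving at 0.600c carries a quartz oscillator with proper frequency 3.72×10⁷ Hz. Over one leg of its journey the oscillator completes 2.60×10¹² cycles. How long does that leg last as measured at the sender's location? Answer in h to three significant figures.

Δt = 24.3 h

γ = 1/√(1 − 0.600²) = 5/4 = 1.250
Proper time for N cycles: τ = N/f = 2.60×10¹²/(3.72×10⁷) = 6.989×10⁴ s = 19.41 h.
Lab-frame duration Δt = γτ = 1.250 × 19.41 = 24.27 h.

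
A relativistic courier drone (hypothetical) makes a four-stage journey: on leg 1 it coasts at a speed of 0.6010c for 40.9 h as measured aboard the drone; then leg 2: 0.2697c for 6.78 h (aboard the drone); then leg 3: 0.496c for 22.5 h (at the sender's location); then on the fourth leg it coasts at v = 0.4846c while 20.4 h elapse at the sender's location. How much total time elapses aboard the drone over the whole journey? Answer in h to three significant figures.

τ = 85.1 h

Leg 1: 40.9 h is already measured aboard the drone.
Leg 2: 6.78 h is already measured aboard the drone.
Leg 3: γ = 1/√(1 − 0.496²) = 1/√0.7540 = 1.152; τ_3 = 22.5/1.152 = 19.54 h.
Leg 4: γ = 1/√(1 − 0.4846²) = 1/√0.7652 = 1.143; τ_4 = 20.4/1.143 = 17.84 h.
Total: 40.90 + 6.780 + 19.54 + 17.84 h.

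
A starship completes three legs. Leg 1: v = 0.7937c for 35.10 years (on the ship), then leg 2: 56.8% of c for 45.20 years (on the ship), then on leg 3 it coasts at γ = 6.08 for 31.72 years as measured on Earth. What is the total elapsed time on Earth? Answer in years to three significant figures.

Leg 1: γ = 1/√(1 − 0.7937²) = 1/√0.3700 = 1.644; Δt_1 = 1.644 × 35.10 = 57.70 years.
Leg 2: β = 0.568; γ = 1/√(1 − 0.568²) = 1/√0.6774 = 1.215; Δt_2 = 1.215 × 45.20 = 54.92 years.
Leg 3: 31.72 years is already measured on Earth.
Total: 57.70 + 54.92 + 31.72 years.

Δt = 144 years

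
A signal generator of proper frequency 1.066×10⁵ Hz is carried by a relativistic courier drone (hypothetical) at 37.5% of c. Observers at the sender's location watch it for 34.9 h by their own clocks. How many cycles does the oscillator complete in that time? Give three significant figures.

β = 0.375; γ = 1/√(1 − 0.375²) = 1/√0.8594 = 1.079
During 34.9 h of lab time, the oscillator's proper time advances by τ = Δt/γ = 34.9/1.079 = 32.35 h = 1.165×10⁵ s.
N = f × τ = 1.066×10⁵ × 1.165×10⁵ = 1.242×10¹⁰.

N = 1.24×10¹⁰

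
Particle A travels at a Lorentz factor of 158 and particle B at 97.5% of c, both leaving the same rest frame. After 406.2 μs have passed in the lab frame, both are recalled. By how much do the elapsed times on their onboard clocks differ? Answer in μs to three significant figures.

A: γ = 158; τ_A = 406.2/158.0 = 2.571 μs.
B: β = 0.975; γ = 1/√(1 − 0.975²) = 1/√0.04938 = 4.500; τ_B = 406.2/4.500 = 90.26 μs.

|τ_A − τ_B| = 87.7 μs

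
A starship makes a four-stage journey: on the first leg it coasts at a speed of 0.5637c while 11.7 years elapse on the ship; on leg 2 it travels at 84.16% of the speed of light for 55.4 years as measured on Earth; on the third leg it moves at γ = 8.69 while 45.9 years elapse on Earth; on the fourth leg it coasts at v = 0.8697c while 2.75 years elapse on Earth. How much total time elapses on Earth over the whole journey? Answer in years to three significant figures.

Δt = 118 years

Leg 1: γ = 1/√(1 − 0.5637²) = 1/√0.6822 = 1.211; Δt_1 = 1.211 × 11.7 = 14.16 years.
Leg 2: 55.4 years is already measured on Earth.
Leg 3: 45.9 years is already measured on Earth.
Leg 4: 2.75 years is already measured on Earth.
Total: 14.16 + 55.40 + 45.90 + 2.750 years.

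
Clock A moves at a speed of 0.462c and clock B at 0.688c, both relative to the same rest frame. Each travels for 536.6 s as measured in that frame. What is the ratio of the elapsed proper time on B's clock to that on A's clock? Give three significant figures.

A: γ = 1/√(1 − 0.462²) = 1/√0.7866 = 1.128. B: γ = 1/√(1 − 0.688²) = 1/√0.5267 = 1.378.
τ_A/τ_B = γ_B/γ_A = 1.378/1.128 = 1.222, so τ_B/τ_A = 0.8183.

τ_B/τ_A = 0.818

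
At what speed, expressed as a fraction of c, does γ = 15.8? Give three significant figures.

β = √(1 − 1/γ²) = √(1 − 1/15.8²) = √(1 − 0.004006) = √0.9960

β = 0.998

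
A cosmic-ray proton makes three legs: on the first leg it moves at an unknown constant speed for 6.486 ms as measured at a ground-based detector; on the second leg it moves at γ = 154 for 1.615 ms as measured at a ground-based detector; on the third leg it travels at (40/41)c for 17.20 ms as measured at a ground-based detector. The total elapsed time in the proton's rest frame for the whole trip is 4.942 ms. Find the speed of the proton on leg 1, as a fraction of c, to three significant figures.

Leg 1: speed unknown; τ_1 = 6.486/γ_1.
Leg 2: γ = 154; τ_2 = 1.615/154.0 = 0.01049 ms.
Leg 3: γ = 1/√(1 − (40/41)²) = 41/9 ≈ 4.556; τ_3 = 17.20/4.556 = 3.776 ms.
Total proper time: τ_1 + 0.01049 + 3.776 = 4.942, so τ_1 = 4.942 − 3.786 = 1.156 ms.
γ_1 = 6.486/1.156 = 5.611; β = √(1 − 1/γ²) = √0.9682.

β = 0.984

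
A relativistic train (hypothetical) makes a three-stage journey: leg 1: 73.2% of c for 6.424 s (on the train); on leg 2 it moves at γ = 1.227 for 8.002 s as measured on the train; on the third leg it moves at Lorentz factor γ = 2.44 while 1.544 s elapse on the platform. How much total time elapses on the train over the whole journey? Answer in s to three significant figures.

τ = 15.1 s

Leg 1: 6.424 s is already measured on the train.
Leg 2: 8.002 s is already measured on the train.
Leg 3: γ = 2.44; τ_3 = 1.544/2.440 = 0.6328 s.
Total: 6.424 + 8.002 + 0.6328 s.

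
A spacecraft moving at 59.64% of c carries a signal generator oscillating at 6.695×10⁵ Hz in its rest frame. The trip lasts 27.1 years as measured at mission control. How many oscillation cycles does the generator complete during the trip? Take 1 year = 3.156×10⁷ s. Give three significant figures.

β = 0.5964; γ = 1/√(1 − 0.5964²) = 1/√0.6443 = 1.246
The oscillator's own cycle count is N = f × τ where τ is the proper time aboard the spacecraft. τ = Δt/γ = 27.1/1.246 = 21.75 years = 6.865×10⁸ s.
N = 6.695×10⁵ × 6.865×10⁸ = 4.596×10¹⁴.

N = 4.60×10¹⁴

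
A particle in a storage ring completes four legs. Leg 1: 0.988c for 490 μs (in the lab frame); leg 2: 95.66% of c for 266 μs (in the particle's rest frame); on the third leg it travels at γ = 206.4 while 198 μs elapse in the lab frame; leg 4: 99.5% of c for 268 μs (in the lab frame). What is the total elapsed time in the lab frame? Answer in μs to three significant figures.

Δt = 1870 μs

Leg 1: 490 μs is already measured in the lab frame.
Leg 2: β = 0.9566; γ = 1/√(1 − 0.9566²) = 1/√0.08492 = 3.432; Δt_2 = 3.432 × 266 = 912.8 μs.
Leg 3: 198 μs is already measured in the lab frame.
Leg 4: 268 μs is already measured in the lab frame.
Total: 490.0 + 912.8 + 198.0 + 268.0 μs.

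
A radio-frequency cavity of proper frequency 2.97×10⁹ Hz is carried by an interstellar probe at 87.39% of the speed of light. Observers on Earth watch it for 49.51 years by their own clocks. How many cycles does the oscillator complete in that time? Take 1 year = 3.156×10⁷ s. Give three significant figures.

N = 2.26×10¹⁸

β = 0.8739; γ = 1/√(1 − 0.8739²) = 1/√0.2363 = 2.057
During 49.51 years of lab time, the oscillator's proper time advances by τ = Δt/γ = 49.51/2.057 = 24.07 years = 7.596×10⁸ s.
N = f × τ = 2.97×10⁹ × 7.596×10⁸ = 2.256×10¹⁸.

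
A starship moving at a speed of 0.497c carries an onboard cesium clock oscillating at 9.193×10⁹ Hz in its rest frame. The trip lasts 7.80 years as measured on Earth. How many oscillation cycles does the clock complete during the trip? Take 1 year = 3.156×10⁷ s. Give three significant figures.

N = 1.96×10¹⁸

γ = 1/√(1 − 0.497²) = 1/√0.7530 = 1.152
The oscillator's own cycle count is N = f × τ where τ is the proper time on the ship. τ = Δt/γ = 7.80/1.152 = 6.768 years = 2.136×10⁸ s.
N = 9.193×10⁹ × 2.136×10⁸ = 1.964×10¹⁸.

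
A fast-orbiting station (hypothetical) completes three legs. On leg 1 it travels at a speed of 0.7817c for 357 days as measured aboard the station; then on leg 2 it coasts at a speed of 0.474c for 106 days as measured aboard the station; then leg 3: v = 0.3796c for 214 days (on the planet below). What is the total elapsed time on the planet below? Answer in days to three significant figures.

Δt = 907 days

Leg 1: γ = 1/√(1 − 0.7817²) = 1/√0.3889 = 1.603; Δt_1 = 1.603 × 357 = 572.4 days.
Leg 2: γ = 1/√(1 − 0.474²) = 1/√0.7753 = 1.136; Δt_2 = 1.136 × 106 = 120.4 days.
Leg 3: 214 days is already measured on the planet below.
Total: 572.4 + 120.4 + 214.0 days.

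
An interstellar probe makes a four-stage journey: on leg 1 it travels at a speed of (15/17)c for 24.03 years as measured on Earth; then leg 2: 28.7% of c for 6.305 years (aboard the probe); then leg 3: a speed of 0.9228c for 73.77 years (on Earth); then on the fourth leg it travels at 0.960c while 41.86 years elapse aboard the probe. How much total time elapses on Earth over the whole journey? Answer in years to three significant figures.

Leg 1: 24.03 years is already measured on Earth.
Leg 2: β = 0.287; γ = 1/√(1 − 0.287²) = 1/√0.9176 = 1.044; Δt_2 = 1.044 × 6.305 = 6.582 years.
Leg 3: 73.77 years is already measured on Earth.
Leg 4: γ = 1/√(1 − 0.960²) = 25/7 ≈ 3.571; Δt_4 = 3.571 × 41.86 = 149.5 years.
Total: 24.03 + 6.582 + 73.77 + 149.5 years.

Δt = 254 years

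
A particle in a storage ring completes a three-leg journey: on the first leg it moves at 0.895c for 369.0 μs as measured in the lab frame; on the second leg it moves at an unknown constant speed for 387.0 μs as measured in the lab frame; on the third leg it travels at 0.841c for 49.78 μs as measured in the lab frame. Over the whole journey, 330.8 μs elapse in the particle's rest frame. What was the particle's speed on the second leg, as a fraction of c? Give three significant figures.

β = 0.933

Leg 1: γ = 1/√(1 − 0.895²) = 1/√0.1990 = 2.242; τ_1 = 369.0/2.242 = 164.6 μs.
Leg 2: speed unknown; τ_2 = 387.0/γ_2.
Leg 3: γ = 1/√(1 − 0.841²) = 1/√0.2927 = 1.848; τ_3 = 49.78/1.848 = 26.93 μs.
Total proper time: 164.6 + τ_2 + 26.93 = 330.8, so τ_2 = 330.8 − 191.5 = 139.3 μs.
γ_2 = 387.0/139.3 = 2.779; β = √(1 − 1/γ²) = √0.8705.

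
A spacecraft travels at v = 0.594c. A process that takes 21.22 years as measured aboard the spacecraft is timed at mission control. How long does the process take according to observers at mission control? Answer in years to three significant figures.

γ = 1/√(1 − 0.594²) = 1/√0.6472 = 1.243
The interval measured aboard the spacecraft is the proper time (both events occur at the same place in that frame); the lab-frame interval is Δt = γτ = 1.243 × 21.22 years.

Δt = 26.4 years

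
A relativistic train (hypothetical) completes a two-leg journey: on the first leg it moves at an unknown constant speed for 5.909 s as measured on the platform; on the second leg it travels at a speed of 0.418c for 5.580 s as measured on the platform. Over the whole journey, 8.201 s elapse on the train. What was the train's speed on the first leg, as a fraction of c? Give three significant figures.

Leg 1: speed unknown; τ_1 = 5.909/γ_1.
Leg 2: γ = 1/√(1 − 0.418²) = 1/√0.8253 = 1.101; τ_2 = 5.580/1.101 = 5.069 s.
Total proper time: τ_1 + 5.069 = 8.201, so τ_1 = 8.201 − 5.069 = 3.132 s.
γ_1 = 5.909/3.132 = 1.887; β = √(1 − 1/γ²) = √0.7191.

β = 0.848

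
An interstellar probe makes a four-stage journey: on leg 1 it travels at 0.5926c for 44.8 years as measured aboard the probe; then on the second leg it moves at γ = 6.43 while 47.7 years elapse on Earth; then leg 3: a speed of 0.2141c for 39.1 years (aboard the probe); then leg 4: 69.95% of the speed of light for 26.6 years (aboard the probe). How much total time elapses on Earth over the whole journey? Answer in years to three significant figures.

Leg 1: γ = 1/√(1 − 0.5926²) = 1/√0.6488 = 1.241; Δt_1 = 1.241 × 44.8 = 55.62 years.
Leg 2: 47.7 years is already measured on Earth.
Leg 3: γ = 1/√(1 − 0.2141²) = 1/√0.9542 = 1.024; Δt_3 = 1.024 × 39.1 = 40.03 years.
Leg 4: β = 0.6995; γ = 1/√(1 − 0.6995²) = 1/√0.5107 = 1.399; Δt_4 = 1.399 × 26.6 = 37.22 years.
Total: 55.62 + 47.70 + 40.03 + 37.22 years.

Δt = 181 years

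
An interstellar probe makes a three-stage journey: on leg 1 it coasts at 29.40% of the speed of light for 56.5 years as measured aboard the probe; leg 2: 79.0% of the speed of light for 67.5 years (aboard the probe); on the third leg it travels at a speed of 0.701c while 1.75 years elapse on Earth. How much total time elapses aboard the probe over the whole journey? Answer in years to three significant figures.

τ = 125 years

Leg 1: 56.5 years is already measured aboard the probe.
Leg 2: 67.5 years is already measured aboard the probe.
Leg 3: γ = 1/√(1 − 0.701²) = 1/√0.5086 = 1.402; τ_3 = 1.75/1.402 = 1.248 years.
Total: 56.50 + 67.50 + 1.248 years.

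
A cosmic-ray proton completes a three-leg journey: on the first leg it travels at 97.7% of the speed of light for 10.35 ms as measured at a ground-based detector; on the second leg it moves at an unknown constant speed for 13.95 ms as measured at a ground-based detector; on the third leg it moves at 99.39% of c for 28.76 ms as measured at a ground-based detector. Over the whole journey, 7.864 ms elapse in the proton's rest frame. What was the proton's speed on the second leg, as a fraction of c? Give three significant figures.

β = 0.984

Leg 1: β = 0.977; γ = 1/√(1 − 0.977²) = 1/√0.04547 = 4.690; τ_1 = 10.35/4.690 = 2.207 ms.
Leg 2: speed unknown; τ_2 = 13.95/γ_2.
Leg 3: β = 0.9939; γ = 1/√(1 − 0.9939²) = 1/√0.01216 = 9.067; τ_3 = 28.76/9.067 = 3.172 ms.
Total proper time: 2.207 + τ_2 + 3.172 = 7.864, so τ_2 = 7.864 − 5.379 = 2.485 ms.
γ_2 = 13.95/2.485 = 5.613; β = √(1 − 1/γ²) = √0.9683.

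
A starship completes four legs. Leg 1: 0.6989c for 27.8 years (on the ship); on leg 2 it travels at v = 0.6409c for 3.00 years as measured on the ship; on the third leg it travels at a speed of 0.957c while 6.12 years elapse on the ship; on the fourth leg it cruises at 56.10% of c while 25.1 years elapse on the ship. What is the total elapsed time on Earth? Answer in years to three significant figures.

Δt = 94.2 years

Leg 1: γ = 1/√(1 − 0.6989²) = 1/√0.5115 = 1.398; Δt_1 = 1.398 × 27.8 = 38.87 years.
Leg 2: γ = 1/√(1 − 0.6409²) = 1/√0.5892 = 1.303; Δt_2 = 1.303 × 3.00 = 3.908 years.
Leg 3: γ = 1/√(1 − 0.957²) = 1/√0.08415 = 3.447; Δt_3 = 3.447 × 6.12 = 21.10 years.
Leg 4: β = 0.5610; γ = 1/√(1 − 0.5610²) = 1/√0.6853 = 1.208; Δt_4 = 1.208 × 25.1 = 30.32 years.
Total: 38.87 + 3.908 + 21.10 + 30.32 years.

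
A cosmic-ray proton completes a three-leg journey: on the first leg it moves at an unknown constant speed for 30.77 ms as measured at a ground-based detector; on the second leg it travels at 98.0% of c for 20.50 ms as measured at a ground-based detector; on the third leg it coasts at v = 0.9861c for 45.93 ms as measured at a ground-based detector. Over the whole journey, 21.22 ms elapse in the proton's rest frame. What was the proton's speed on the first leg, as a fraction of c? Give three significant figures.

β = 0.951

Leg 1: speed unknown; τ_1 = 30.77/γ_1.
Leg 2: β = 0.980; γ = 1/√(1 − 0.980²) = 1/√0.03960 = 5.025; τ_2 = 20.50/5.025 = 4.079 ms.
Leg 3: γ = 1/√(1 − 0.9861²) = 1/√0.02761 = 6.019; τ_3 = 45.93/6.019 = 7.631 ms.
Total proper time: τ_1 + 4.079 + 7.631 = 21.22, so τ_1 = 21.22 − 11.71 = 9.509 ms.
γ_1 = 30.77/9.509 = 3.236; β = √(1 − 1/γ²) = √0.9045.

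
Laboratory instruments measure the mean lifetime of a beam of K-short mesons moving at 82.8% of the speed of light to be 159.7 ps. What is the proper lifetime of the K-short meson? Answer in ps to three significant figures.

τ₀ = 89.5 ps

β = 0.828; γ = 1/√(1 − 0.828²) = 1/√0.3144 = 1.783
The lab-frame lifetime is the dilated interval; the proper lifetime is τ₀ = Δt/γ = 159.7/1.783 ps.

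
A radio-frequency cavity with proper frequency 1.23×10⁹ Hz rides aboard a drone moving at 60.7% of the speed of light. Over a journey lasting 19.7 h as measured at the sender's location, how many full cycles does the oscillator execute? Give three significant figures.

β = 0.607; γ = 1/√(1 − 0.607²) = 1/√0.6316 = 1.258
The oscillator's own cycle count is N = f × τ where τ is the proper time aboard the drone. τ = Δt/γ = 19.7/1.258 = 15.66 h = 5.636×10⁴ s.
N = 1.23×10⁹ × 5.636×10⁴ = 6.932×10¹³.

N = 6.93×10¹³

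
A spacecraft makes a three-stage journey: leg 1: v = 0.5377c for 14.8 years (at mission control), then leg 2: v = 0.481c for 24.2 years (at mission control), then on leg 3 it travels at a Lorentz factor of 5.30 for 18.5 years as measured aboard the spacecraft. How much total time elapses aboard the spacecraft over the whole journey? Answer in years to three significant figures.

Leg 1: γ = 1/√(1 − 0.5377²) = 1/√0.7109 = 1.186; τ_1 = 14.8/1.186 = 12.48 years.
Leg 2: γ = 1/√(1 − 0.481²) = 1/√0.7686 = 1.141; τ_2 = 24.2/1.141 = 21.22 years.
Leg 3: 18.5 years is already measured aboard the spacecraft.
Total: 12.48 + 21.22 + 18.50 years.

τ = 52.2 years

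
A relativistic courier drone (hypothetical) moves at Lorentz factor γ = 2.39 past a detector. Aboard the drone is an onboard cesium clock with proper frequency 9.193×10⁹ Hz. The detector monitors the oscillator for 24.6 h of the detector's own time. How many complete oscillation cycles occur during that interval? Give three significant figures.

N = 3.41×10¹⁴

γ = 2.39
During 24.6 h of lab time, the oscillator's proper time advances by τ = Δt/γ = 24.6/2.390 = 10.29 h = 3.705×10⁴ s.
N = f × τ = 9.193×10⁹ × 3.705×10⁴ = 3.406×10¹⁴.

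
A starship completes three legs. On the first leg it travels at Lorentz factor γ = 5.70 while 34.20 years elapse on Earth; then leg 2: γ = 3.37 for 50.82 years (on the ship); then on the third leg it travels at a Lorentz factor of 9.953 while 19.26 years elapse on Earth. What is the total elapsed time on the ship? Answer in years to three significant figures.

τ = 58.8 years

Leg 1: γ = 5.70; τ_1 = 34.20/5.700 = 6.000 years.
Leg 2: 50.82 years is already measured on the ship.
Leg 3: γ = 9.953; τ_3 = 19.26/9.953 = 1.935 years.
Total: 6.000 + 50.82 + 1.935 years.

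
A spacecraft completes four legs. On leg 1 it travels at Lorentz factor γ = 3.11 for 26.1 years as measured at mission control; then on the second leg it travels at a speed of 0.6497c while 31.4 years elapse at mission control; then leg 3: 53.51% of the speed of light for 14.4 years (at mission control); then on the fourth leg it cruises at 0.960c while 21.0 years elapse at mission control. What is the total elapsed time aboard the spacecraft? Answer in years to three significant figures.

Leg 1: γ = 3.11; τ_1 = 26.1/3.110 = 8.392 years.
Leg 2: γ = 1/√(1 − 0.6497²) = 1/√0.5779 = 1.315; τ_2 = 31.4/1.315 = 23.87 years.
Leg 3: β = 0.5351; γ = 1/√(1 − 0.5351²) = 1/√0.7137 = 1.184; τ_3 = 14.4/1.184 = 12.16 years.
Leg 4: γ = 1/√(1 − 0.960²) = 25/7 ≈ 3.571; τ_4 = 21.0/3.571 = 5.880 years.
Total: 8.392 + 23.87 + 12.16 + 5.880 years.

τ = 50.3 years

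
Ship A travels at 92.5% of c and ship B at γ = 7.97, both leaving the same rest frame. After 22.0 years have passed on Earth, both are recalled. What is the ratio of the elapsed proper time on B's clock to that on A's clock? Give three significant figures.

A: β = 0.925; γ = 1/√(1 − 0.925²) = 1/√0.1444 = 2.632. B: γ = 7.97.
τ_A/τ_B = γ_B/γ_A = 7.970/2.632 = 3.028, so τ_B/τ_A = 0.3302.

τ_B/τ_A = 0.330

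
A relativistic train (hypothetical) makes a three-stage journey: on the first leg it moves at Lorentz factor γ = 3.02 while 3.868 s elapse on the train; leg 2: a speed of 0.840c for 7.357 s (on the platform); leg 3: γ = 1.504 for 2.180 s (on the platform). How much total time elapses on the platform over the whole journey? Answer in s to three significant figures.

Δt = 21.2 s

Leg 1: γ = 3.02; Δt_1 = 3.020 × 3.868 = 11.68 s.
Leg 2: 7.357 s is already measured on the platform.
Leg 3: 2.180 s is already measured on the platform.
Total: 11.68 + 7.357 + 2.180 s.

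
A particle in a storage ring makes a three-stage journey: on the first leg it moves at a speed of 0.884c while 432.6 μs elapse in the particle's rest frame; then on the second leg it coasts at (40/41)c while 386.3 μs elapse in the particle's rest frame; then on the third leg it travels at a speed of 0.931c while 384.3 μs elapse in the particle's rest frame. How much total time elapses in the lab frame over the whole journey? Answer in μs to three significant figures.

Leg 1: γ = 1/√(1 − 0.884²) = 1/√0.2185 = 2.139; Δt_1 = 2.139 × 432.6 = 925.4 μs.
Leg 2: γ = 1/√(1 − (40/41)²) = 41/9 ≈ 4.556; Δt_2 = 4.556 × 386.3 = 1760 μs.
Leg 3: γ = 1/√(1 − 0.931²) = 1/√0.1332 = 2.740; Δt_3 = 2.740 × 384.3 = 1053 μs.
Total: 925.4 + 1760 + 1053 μs.

Δt = 3740 μs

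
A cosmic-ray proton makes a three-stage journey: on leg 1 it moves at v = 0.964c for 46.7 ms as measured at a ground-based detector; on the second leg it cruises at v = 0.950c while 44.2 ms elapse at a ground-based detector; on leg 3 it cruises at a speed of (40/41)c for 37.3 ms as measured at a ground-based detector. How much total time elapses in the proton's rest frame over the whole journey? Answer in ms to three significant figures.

τ = 34.4 ms

Leg 1: γ = 1/√(1 − 0.964²) = 1/√0.07070 = 3.761; τ_1 = 46.7/3.761 = 12.42 ms.
Leg 2: γ = 1/√(1 − 0.950²) = 1/√0.09750 = 3.203; τ_2 = 44.2/3.203 = 13.80 ms.
Leg 3: γ = 1/√(1 − (40/41)²) = 41/9 ≈ 4.556; τ_3 = 37.3/4.556 = 8.188 ms.
Total: 12.42 + 13.80 + 8.188 ms.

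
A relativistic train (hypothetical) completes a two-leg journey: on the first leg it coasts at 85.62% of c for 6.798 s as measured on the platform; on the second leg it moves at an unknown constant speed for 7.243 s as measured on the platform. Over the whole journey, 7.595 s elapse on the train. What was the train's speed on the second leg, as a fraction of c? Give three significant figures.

β = 0.826

Leg 1: β = 0.8562; γ = 1/√(1 − 0.8562²) = 1/√0.2669 = 1.936; τ_1 = 6.798/1.936 = 3.512 s.
Leg 2: speed unknown; τ_2 = 7.243/γ_2.
Total proper time: 3.512 + τ_2 = 7.595, so τ_2 = 7.595 − 3.512 = 4.083 s.
γ_2 = 7.243/4.083 = 1.774; β = √(1 − 1/γ²) = √0.6822.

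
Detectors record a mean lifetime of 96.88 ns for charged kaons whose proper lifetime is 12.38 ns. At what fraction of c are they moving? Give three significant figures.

γ = Δt/τ₀ = 96.88/12.38 = 7.826
β = √(1 − 1/γ²) = √(1 − 0.01633) = √0.9837

v = 0.992c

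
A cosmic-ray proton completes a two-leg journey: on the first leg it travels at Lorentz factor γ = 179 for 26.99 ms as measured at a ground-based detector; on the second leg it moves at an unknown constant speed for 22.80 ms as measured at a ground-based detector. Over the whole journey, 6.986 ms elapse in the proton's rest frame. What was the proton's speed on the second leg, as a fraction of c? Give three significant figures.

β = 0.954

Leg 1: γ = 179; τ_1 = 26.99/179.0 = 0.1508 ms.
Leg 2: speed unknown; τ_2 = 22.80/γ_2.
Total proper time: 0.1508 + τ_2 = 6.986, so τ_2 = 6.986 − 0.1508 = 6.835 ms.
γ_2 = 22.80/6.835 = 3.336; β = √(1 − 1/γ²) = √0.9101.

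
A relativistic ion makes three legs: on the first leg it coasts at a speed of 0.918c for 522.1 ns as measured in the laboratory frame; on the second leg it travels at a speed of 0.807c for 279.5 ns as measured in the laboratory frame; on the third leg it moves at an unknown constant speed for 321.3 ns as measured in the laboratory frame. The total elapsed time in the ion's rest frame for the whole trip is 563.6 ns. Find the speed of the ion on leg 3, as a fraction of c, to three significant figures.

Leg 1: γ = 1/√(1 − 0.918²) = 1/√0.1573 = 2.522; τ_1 = 522.1/2.522 = 207.1 ns.
Leg 2: γ = 1/√(1 − 0.807²) = 1/√0.3488 = 1.693; τ_2 = 279.5/1.693 = 165.1 ns.
Leg 3: speed unknown; τ_3 = 321.3/γ_3.
Total proper time: 207.1 + 165.1 + τ_3 = 563.6, so τ_3 = 563.6 − 372.1 = 191.5 ns.
γ_3 = 321.3/191.5 = 1.678; β = √(1 − 1/γ²) = √0.6448.

β = 0.803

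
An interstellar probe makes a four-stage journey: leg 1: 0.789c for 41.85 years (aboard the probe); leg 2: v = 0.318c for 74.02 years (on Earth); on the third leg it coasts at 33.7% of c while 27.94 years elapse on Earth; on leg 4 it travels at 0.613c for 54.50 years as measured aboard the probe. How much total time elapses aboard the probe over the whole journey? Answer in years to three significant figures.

τ = 193 years

Leg 1: 41.85 years is already measured aboard the probe.
Leg 2: γ = 1/√(1 − 0.318²) = 1/√0.8989 = 1.055; τ_2 = 74.02/1.055 = 70.18 years.
Leg 3: β = 0.337; γ = 1/√(1 − 0.337²) = 1/√0.8864 = 1.062; τ_3 = 27.94/1.062 = 26.31 years.
Leg 4: 54.50 years is already measured aboard the probe.
Total: 41.85 + 70.18 + 26.31 + 54.50 years.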